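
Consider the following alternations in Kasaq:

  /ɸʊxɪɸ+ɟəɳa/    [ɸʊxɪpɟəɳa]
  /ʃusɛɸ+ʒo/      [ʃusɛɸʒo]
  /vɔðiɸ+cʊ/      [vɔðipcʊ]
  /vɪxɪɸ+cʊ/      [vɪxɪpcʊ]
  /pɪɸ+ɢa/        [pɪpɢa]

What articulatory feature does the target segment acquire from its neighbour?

manner

The segment that alternates is /ɸ/, which surfaces as [p] when adjacent to /ɟ/.
/ɸ/ is a fricative while /ɟ/ is a stop; the output [p] is a stop, matching the trigger — so the feature that spreads is manner.
The same holds elsewhere in the data: /ɸ/ → [p] before /c/ (fricative → stop, matching a stop); /ɸ/ → [p] before /ɢ/ (fricative → stop, matching a stop) — only manner changes, and always toward the following segment.
No alternation appears in [ʃusɛɸʒo]: there the adjacent consonants already agree in manner (/ɸ/ and /ʒ/ are both fricatives), so this form is consistent with the same rule.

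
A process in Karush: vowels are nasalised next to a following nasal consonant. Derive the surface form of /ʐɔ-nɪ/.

[ʐɔ̃nɪ]

/ɔ/ sits next to the nasal /n/ and is therefore nasalised to [ɔ̃].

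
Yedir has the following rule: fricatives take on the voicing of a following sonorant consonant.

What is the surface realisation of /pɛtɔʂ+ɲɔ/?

/ʂ/ is a voiceless retroflex fricative. The following trigger /ɲ/ is voiced, so /ʂ/ must become voiced as well.
The voiced retroflex fricative is [ʐ], so /ʂ/ → [ʐ].

[pɛtɔʐɲɔ]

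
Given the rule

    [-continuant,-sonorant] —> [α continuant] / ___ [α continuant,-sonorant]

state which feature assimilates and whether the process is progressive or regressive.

The rule copies [continuant] (continuancy) from the environment onto the target stops; since [±continuant] encodes the stop/fricative manner contrast, the assimilating dimension is manner.
Since the environment is written after the underscore, the trigger follows the target; the direction is regressive.

regressive manner assimilation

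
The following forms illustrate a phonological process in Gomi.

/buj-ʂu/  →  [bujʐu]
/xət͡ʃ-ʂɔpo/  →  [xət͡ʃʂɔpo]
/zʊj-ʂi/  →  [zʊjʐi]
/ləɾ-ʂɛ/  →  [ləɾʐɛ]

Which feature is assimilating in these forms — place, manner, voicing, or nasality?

The segment that alternates is /ʂ/, which surfaces as [ʐ] when adjacent to /j/.
The change voiceless → voiced matches the voicing of the preceding /j/, identifying this as voicing assimilation.
The other alternating form patterns the same way: /ʂ/ → [ʐ] after /ɾ/ (voiceless → voiced, matching voiced) — only voicing changes, and always toward the preceding segment.
Nothing changes in [xət͡ʃʂɔpo]: there the adjacent consonants already agree in voicing (/ʂ/ and /t͡ʃ/ are both voiceless), so this form is consistent with the same rule.

voicing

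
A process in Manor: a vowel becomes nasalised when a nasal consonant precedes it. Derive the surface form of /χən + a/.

[χənã]

/a/ sits next to the nasal /n/ and is therefore nasalised to [ã].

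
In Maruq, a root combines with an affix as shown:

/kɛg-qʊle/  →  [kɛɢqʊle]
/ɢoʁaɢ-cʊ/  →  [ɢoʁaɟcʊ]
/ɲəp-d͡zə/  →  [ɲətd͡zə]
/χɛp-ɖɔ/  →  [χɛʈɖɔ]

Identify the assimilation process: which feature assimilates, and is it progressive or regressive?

regressive place assimilation

The segment that alternates is /g/, which surfaces as [ɢ] when adjacent to /q/.
The change velar → uvular matches the place of the following /q/, identifying this as place assimilation.
Manner and voice are unchanged, so the assimilation is partial, not total.
Checking the remaining alternations: /ɢ/ → [ɟ] before /c/ (uvular → palatal, matching palatal); /p/ → [t] before /d͡z/ (bilabial → alveolar, matching alveolar); /p/ → [ʈ] before /ɖ/ (bilabial → retroflex, matching retroflex) — only place changes, and always toward the following segment.
The trigger is the following segment, so the direction is regressive (anticipatory).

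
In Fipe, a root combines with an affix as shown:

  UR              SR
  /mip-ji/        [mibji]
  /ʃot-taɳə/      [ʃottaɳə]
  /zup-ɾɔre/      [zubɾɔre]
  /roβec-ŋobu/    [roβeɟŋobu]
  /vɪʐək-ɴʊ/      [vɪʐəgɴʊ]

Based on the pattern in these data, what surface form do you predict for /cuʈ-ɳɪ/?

[cuɖɳɪ]

The data show regressive voicing assimilation: /p/ → [b] before /j/; /p/ → [b] before /ɾ/; /c/ → [ɟ] before /ŋ/; /k/ → [g] before /ɴ/. In each pair only voicing changes, matching the following consonant, while place and manner stay constant.
Nothing changes in [ʃottaɳə]: there the adjacent consonants already agree in voicing (/t/ and /t/ are both voiceless), so this form is consistent with the same rule.
/ʈ/ is a voiceless retroflex stop. The following trigger /ɳ/ is voiced, so /ʈ/ must become voiced as well.
The voiced retroflex stop is [ɖ], so /ʈ/ → [ɖ].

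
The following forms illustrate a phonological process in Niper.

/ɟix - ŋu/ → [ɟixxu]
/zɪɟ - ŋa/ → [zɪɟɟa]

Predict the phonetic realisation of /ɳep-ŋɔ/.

The data show progressive total assimilation (/ŋ/ → [x] after /x/; /ŋ/ → [ɟ] after /ɟ/): in every case the target segment becomes identical to its preceding neighbour, copying more than a single feature.
/ŋ/ is the segment targeted by the rule; it sits immediately after /p/, so it assimilates completely and surfaces as [p].

[ɳeppɔ]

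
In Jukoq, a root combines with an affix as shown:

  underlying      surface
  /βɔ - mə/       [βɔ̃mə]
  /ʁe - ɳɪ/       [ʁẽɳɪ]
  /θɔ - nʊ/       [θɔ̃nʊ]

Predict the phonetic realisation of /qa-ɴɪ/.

[qãɴɪ]

The data show regressive nasality assimilation (vowel nasalisation): /ɔ/ → [ɔ̃] before /m/; /e/ → [ẽ] before /ɳ/; /ɔ/ → [ɔ̃] before /n/ — a vowel is nasalised by an immediately following nasal consonant.
The vowel /a/ is adjacent to the following nasal /ɴ/, so it acquires [+nasal] and surfaces as [ã].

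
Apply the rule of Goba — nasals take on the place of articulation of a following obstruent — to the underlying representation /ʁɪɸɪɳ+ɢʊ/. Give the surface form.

[ʁɪɸɪɴɢʊ]

/ɳ/ is a voiced retroflex nasal. The following trigger /ɢ/ is uvular, so /ɳ/ must become uvular as well.
A voiced uvular nasal is [ɴ], so the surface segment is [ɴ].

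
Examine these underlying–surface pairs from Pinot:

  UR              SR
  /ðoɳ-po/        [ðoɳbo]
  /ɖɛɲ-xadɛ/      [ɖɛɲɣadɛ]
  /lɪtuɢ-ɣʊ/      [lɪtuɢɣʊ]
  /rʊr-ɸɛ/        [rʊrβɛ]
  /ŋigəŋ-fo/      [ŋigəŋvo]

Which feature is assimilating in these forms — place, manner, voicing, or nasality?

voicing

The segment that alternates is /p/, which surfaces as [b] when adjacent to /ɳ/.
/p/ is voiceless while /ɳ/ is voiced; the output [b] is voiced, matching the trigger — so the feature that spreads is voicing.
The same holds elsewhere in the data: /x/ → [ɣ] after /ɲ/ (voiceless → voiced, matching voiced); /ɸ/ → [β] after /r/ (voiceless → voiced, matching voiced); /f/ → [v] after /ŋ/ (voiceless → voiced, matching voiced) — only voicing changes, and always toward the preceding segment.
Nothing changes in [lɪtuɢɣʊ]: there the adjacent consonants already agree in voicing (/ɣ/ and /ɢ/ are both voiced), so this form is consistent with the same rule.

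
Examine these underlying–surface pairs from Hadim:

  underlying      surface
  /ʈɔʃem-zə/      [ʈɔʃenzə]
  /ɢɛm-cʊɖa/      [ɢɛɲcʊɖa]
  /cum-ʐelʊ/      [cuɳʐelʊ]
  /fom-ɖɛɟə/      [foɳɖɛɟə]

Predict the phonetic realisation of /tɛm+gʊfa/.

[tɛŋgʊfa]

The data show regressive place assimilation: /m/ → [n] before /z/; /m/ → [ɲ] before /c/; /m/ → [ɳ] before /ʐ/; /m/ → [ɳ] before /ɖ/. In each pair only place changes, matching the following consonant, while manner and voice stay constant.
/m/ is a voiced bilabial nasal. The following trigger /g/ is velar, so /m/ must become velar as well.
Changing only its place to velar gives [ŋ] — the voiced velar nasal.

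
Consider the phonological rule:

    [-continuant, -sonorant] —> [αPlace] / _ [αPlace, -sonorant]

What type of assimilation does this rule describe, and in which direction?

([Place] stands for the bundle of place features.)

regressive place assimilation

The rule copies the place features (abbreviated [Place]) from the environment onto the target, so the assimilating feature is place.
Since the environment is written after the underscore, the trigger follows the target; the direction is regressive.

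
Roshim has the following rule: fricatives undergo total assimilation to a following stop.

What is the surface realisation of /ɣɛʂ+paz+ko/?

/ʂ/ is the segment targeted by the rule; it sits immediately before /p/, so it assimilates completely and surfaces as [p].
At the second juncture, /z/ likewise becomes [k] adjacent to /k/.

[ɣɛppakko]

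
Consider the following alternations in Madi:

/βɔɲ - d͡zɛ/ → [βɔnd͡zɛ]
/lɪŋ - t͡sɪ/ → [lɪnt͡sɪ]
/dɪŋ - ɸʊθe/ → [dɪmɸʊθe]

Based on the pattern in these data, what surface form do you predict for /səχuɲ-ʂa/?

The data show regressive place assimilation: /ɲ/ → [n] before /d͡z/; /ŋ/ → [n] before /t͡s/; /ŋ/ → [m] before /ɸ/. In each pair only place changes, matching the following consonant, while manner and voice stay constant.
The rule targets /ɲ/ (voiced palatal nasal), which sits before the trigger /ʂ/ (retroflex).
Changing only its place to retroflex gives [ɳ] — the voiced retroflex nasal.

[səχuɳʂa]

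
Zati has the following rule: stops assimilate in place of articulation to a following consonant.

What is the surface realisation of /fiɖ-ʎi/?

The rule targets /ɖ/ (voiced retroflex stop), which sits before the trigger /ʎ/ (palatal).
Changing only its place to palatal gives [ɟ] — the voiced palatal stop.

[fiɟʎi]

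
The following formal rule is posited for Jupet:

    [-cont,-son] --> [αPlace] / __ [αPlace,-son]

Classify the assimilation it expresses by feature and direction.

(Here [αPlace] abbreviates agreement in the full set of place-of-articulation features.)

The shared variable α links the value of the place features (abbreviated [Place]) on the target to the same value on the neighbouring segment, so place is the feature that assimilates.
The conditioning segment sits to the right of the focus bar, meaning the trigger follows the segment that changes — regressive assimilation.

regressive place assimilation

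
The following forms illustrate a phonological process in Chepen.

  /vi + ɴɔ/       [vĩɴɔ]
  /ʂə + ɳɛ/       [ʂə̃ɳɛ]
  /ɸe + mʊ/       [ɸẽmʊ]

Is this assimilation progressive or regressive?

The vowel /i/ surfaces as nasalised [ĩ] next to the following nasal /ɴ/ — it has acquired the [+nasal] feature of its neighbour.
Likewise in the remaining data: /ə/ → [ə̃] before /ɳ/; /e/ → [ẽ] before /m/ — each time a vowel is nasalised next to a following nasal.
Because the conditioning nasal is to the right of the vowel that changes, the process is regressive (anticipatory).

regressive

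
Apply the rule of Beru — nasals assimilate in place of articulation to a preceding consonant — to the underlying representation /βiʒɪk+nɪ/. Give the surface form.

/n/ is a voiced alveolar nasal. The preceding trigger /k/ is velar, so /n/ must become velar as well.
The voiced velar nasal is [ŋ], so /n/ → [ŋ].

[βiʒɪkŋɪ]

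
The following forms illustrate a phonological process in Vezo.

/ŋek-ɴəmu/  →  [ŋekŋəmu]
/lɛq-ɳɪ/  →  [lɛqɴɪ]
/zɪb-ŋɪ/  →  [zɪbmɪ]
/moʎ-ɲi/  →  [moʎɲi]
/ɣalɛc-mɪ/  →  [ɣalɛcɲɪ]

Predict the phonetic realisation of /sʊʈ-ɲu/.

The data show progressive place assimilation: /ɴ/ → [ŋ] after /k/; /ɳ/ → [ɴ] after /q/; /ŋ/ → [m] after /b/; /m/ → [ɲ] after /c/. In each pair only place changes, matching the preceding consonant, while manner and voice stay constant.
Nothing changes in [moʎɲi]: there the adjacent consonants already agree in place (/ɲ/ and /ʎ/ are both palatal), so this form is consistent with the same rule.
/ɲ/ is a voiced palatal nasal. The preceding trigger /ʈ/ is retroflex, so /ɲ/ must become retroflex as well.
Changing only its place to retroflex gives [ɳ] — the voiced retroflex nasal.

[sʊʈɳu]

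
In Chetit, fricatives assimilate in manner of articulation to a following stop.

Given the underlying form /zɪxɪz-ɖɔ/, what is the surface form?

[zɪxɪdɖɔ]

/z/ is a voiced alveolar fricative. The following trigger /ɖ/ is a stop, so /z/ must become a stop as well.
Changing only its manner to stop gives [d] — the voiced alveolar stop.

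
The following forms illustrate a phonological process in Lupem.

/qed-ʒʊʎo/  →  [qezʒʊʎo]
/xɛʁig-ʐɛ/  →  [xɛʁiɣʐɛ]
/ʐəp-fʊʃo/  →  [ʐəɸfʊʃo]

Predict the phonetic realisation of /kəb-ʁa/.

[kəβʁa]

The data show regressive manner assimilation: /d/ → [z] before /ʒ/; /g/ → [ɣ] before /ʐ/; /p/ → [ɸ] before /f/. In each pair only manner changes, matching the following consonant, while place and voice stay constant.
The rule targets /b/ (voiced bilabial stop), which sits before the trigger /ʁ/ (fricative).
The voiced bilabial fricative is [β], so /b/ → [β].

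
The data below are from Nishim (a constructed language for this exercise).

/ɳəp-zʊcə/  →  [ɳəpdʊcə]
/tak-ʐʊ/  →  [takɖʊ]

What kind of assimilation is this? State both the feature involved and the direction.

Underlying /z/ is realised as [d] next to /p/; /p/ itself does not change.
/z/ is a fricative while /p/ is a stop; the output [d] is a stop, matching the trigger — so the feature that spreads is manner.
Place and voice are unchanged, so the assimilation is partial, not total.
The same holds elsewhere in the data: /ʐ/ → [ɖ] after /k/ (fricative → stop, matching a stop) — only manner changes, and always toward the preceding segment.
Since the segment that changes follows the conditioning segment, the assimilation is progressive.

progressive manner assimilation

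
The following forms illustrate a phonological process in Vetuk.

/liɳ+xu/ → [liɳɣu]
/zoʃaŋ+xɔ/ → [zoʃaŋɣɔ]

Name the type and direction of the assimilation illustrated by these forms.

progressive voicing assimilation

Underlying /x/ is realised as [ɣ] next to /ɳ/; /ɳ/ itself does not change.
/x/ is voiceless while /ɳ/ is voiced; the output [ɣ] is voiced, matching the trigger — so the feature that spreads is voicing.
Place and manner are unchanged, so the assimilation is partial, not total.
The other alternating form patterns the same way: /x/ → [ɣ] after /ŋ/ (voiceless → voiced, matching voiced) — only voicing changes, and always toward the preceding segment.
Since the segment that changes follows the conditioning segment, the assimilation is progressive.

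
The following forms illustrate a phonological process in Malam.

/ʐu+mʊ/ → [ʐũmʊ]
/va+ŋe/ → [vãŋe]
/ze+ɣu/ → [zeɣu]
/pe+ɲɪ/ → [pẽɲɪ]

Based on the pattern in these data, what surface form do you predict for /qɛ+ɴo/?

[qɛ̃ɴo]

The data show regressive nasality assimilation (vowel nasalisation): /u/ → [ũ] before /m/; /a/ → [ã] before /ŋ/; /e/ → [ẽ] before /ɲ/ — a vowel is nasalised by an immediately following nasal consonant.
No change occurs in [zeɣu] because the vowel at the boundary is adjacent to an oral consonant, not a nasal (/e/ next to /ɣ/).
/ɛ/ sits next to the nasal /ɴ/ and is therefore nasalised to [ɛ̃].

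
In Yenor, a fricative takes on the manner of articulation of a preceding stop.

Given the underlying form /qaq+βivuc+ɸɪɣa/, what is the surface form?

[qaqbivucpɪɣa]

The rule targets /β/ (voiced bilabial fricative), which sits after the trigger /q/ (stop).
Changing only its manner to stop gives [b] — the voiced bilabial stop.
At the second juncture, /ɸ/ likewise becomes [p] adjacent to /c/.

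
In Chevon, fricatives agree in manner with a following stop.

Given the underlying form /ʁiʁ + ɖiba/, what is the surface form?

[ʁiɢɖiba]

The rule targets /ʁ/ (voiced uvular fricative), which sits before the trigger /ɖ/ (stop).
Changing only its manner to stop gives [ɢ] — the voiced uvular stop.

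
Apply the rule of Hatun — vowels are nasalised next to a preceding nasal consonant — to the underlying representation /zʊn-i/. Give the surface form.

[zʊnĩ]

/i/ sits next to the nasal /n/ and is therefore nasalised to [ĩ].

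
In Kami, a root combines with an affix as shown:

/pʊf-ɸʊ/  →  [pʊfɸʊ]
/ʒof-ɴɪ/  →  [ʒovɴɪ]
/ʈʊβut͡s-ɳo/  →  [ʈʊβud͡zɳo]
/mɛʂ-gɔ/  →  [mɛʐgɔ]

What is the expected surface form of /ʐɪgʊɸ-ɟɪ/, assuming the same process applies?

[ʐɪgʊβɟɪ]

The data show regressive voicing assimilation: /f/ → [v] before /ɴ/; /t͡s/ → [d͡z] before /ɳ/; /ʂ/ → [ʐ] before /g/. In each pair only voicing changes, matching the following consonant, while place and manner stay constant.
No alternation appears in [pʊfɸʊ]: there the adjacent consonants already agree in voicing (/f/ and /ɸ/ are both voiceless), so this form is consistent with the same rule.
The rule targets /ɸ/ (voiceless bilabial fricative), which sits before the trigger /ɟ/ (voiced).
A voiced bilabial fricative is [β], so the surface segment is [β].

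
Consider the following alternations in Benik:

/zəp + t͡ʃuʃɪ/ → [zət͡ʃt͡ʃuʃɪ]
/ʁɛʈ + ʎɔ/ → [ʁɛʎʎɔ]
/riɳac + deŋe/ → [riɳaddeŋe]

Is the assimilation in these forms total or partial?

Underlying /p/ is realised as [t͡ʃ] next to /t͡ʃ/; /t͡ʃ/ itself does not change.
The output [t͡ʃ] is identical to the trigger /t͡ʃ/ — every feature (place, manner, voicing) has been copied — so this is total assimilation.
The remaining alternations confirm this: /ʈ/ → [ʎ] before /ʎ/; /c/ → [d] before /d/ — in each case the output is a copy of the following consonant.

total assimilation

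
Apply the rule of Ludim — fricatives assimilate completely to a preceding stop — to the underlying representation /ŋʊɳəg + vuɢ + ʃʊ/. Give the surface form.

[ŋʊɳəgguɢɢʊ]

/v/ is the segment targeted by the rule; it sits immediately after /g/, so it assimilates completely and surfaces as [g].
At the second juncture, /ʃ/ likewise becomes [ɢ] adjacent to /ɢ/.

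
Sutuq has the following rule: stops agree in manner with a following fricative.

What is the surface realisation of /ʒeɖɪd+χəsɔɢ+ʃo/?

/d/ is a voiced alveolar stop. The following trigger /χ/ is a fricative, so /d/ must become a fricative as well.
The voiced alveolar fricative is [z], so /d/ → [z].
The same rule applies at the second boundary: /ɢ/ → [ʁ] next to /ʃ/.

[ʒeɖɪzχəsɔʁʃo]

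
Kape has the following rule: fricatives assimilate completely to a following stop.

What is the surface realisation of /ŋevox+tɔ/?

[ŋevottɔ]

/x/ is the segment targeted by the rule; it sits immediately before /t/, so it assimilates completely and surfaces as [t].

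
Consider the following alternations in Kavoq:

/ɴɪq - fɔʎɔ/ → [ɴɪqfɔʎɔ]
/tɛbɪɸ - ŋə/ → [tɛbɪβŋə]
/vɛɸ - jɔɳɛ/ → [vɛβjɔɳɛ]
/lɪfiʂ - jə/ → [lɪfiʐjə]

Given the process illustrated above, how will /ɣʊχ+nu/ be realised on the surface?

[ɣʊʁnu]

The data show regressive voicing assimilation: /ɸ/ → [β] before /ŋ/; /ɸ/ → [β] before /j/; /ʂ/ → [ʐ] before /j/. In each pair only voicing changes, matching the following consonant, while place and manner stay constant.
Nothing changes in [ɴɪqfɔʎɔ]: there the adjacent consonants already agree in voicing (/q/ and /f/ are both voiceless), so this form is consistent with the same rule.
The rule targets /χ/ (voiceless uvular fricative), which sits before the trigger /n/ (voiced).
Changing only its voicing to voiced gives [ʁ] — the voiced uvular fricative.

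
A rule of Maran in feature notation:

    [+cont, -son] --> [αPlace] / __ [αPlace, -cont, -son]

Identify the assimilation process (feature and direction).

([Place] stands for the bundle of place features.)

The shared variable α links the value of the place features (abbreviated [Place]) on the target to the same value on the neighbouring segment, so place is the feature that assimilates.
The conditioning segment sits to the right of the focus bar, meaning the trigger follows the segment that changes — regressive assimilation.

regressive place assimilation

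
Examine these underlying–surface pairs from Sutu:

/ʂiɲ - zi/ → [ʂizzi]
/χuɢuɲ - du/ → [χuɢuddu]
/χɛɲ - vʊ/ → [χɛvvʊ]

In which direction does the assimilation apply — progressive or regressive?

regressive

Comparing underlying and surface forms, /ɲ/ → [z] is the alternation; the neighbouring /z/ is constant.
The output [z] is identical to the trigger /z/ — every feature (place, manner, voicing) has been copied — so this is total assimilation.
The remaining alternations confirm this: /ɲ/ → [d] before /d/; /ɲ/ → [v] before /v/ — in each case the output is a copy of the following consonant.
The trigger is the following segment, so the direction is regressive (anticipatory).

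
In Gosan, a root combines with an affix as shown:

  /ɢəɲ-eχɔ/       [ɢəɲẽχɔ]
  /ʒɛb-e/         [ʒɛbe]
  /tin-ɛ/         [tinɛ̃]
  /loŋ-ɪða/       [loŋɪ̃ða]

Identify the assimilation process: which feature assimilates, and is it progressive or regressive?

progressive nasality assimilation (vowel nasalisation)

The vowel /e/ surfaces as nasalised [ẽ] next to the preceding nasal /ɲ/ — it has acquired the [+nasal] feature of its neighbour.
Likewise in the remaining data: /ɛ/ → [ɛ̃] after /n/; /ɪ/ → [ɪ̃] after /ŋ/ — each time a vowel is nasalised next to a preceding nasal.
No change occurs in [ʒɛbe] because the vowel at the boundary is adjacent to an oral consonant, not a nasal (/e/ next to /b/).
Because the conditioning nasal is to the left of the vowel that changes, the process is progressive (perseverative).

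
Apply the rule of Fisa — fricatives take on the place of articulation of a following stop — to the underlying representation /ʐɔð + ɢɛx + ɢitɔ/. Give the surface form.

/ð/ is a voiced dental fricative. The following trigger /ɢ/ is uvular, so /ð/ must become uvular as well.
A voiced uvular fricative is [ʁ], so the surface segment is [ʁ].
The same rule applies at the second boundary: /x/ → [χ] next to /ɢ/.

[ʐɔʁɢɛχɢitɔ]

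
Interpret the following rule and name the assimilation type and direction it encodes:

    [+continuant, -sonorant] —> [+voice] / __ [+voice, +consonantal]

regressive voicing assimilation

The structural change is [+voice], and the conditioning segment [+voice, +consonantal] (a voiced consonant) is itself voiced, so the target comes to share the voicing of its neighbour — voicing assimilation.
Since the environment is written after the underscore, the trigger follows the target; the direction is regressive.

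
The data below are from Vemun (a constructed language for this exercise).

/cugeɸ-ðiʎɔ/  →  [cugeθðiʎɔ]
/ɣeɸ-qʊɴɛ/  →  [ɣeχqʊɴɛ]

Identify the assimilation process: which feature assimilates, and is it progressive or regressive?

regressive place assimilation

Underlying /ɸ/ is realised as [θ] next to /ð/; /ð/ itself does not change.
/ɸ/ is bilabial while /ð/ is dental; the output [θ] is dental, matching the trigger — so the feature that spreads is place.
Manner and voice are unchanged, so the assimilation is partial, not total.
Checking the remaining alternation: /ɸ/ → [χ] before /q/ (bilabial → uvular, matching uvular) — only place changes, and always toward the following segment.
Since the segment that changes precedes the conditioning segment, the assimilation is regressive.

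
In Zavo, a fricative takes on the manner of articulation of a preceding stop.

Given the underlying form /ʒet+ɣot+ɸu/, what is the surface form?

[ʒetgotpu]

/ɣ/ is a voiced velar fricative. The preceding trigger /t/ is a stop, so /ɣ/ must become a stop as well.
Changing only its manner to stop gives [g] — the voiced velar stop.
At the second juncture, /ɸ/ likewise becomes [p] adjacent to /t/.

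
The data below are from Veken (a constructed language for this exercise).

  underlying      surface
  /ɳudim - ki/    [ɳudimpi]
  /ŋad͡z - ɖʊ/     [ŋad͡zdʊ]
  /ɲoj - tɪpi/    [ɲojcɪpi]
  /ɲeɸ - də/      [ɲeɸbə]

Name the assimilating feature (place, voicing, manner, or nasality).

Underlying /k/ is realised as [p] next to /m/; /m/ itself does not change.
/k/ is velar while /m/ is bilabial; the output [p] is bilabial, matching the trigger — so the feature that spreads is place.
The same holds elsewhere in the data: /ɖ/ → [d] after /d͡z/ (retroflex → alveolar, matching alveolar); /t/ → [c] after /j/ (alveolar → palatal, matching palatal); /d/ → [b] after /ɸ/ (alveolar → bilabial, matching bilabial) — only place changes, and always toward the preceding segment.

place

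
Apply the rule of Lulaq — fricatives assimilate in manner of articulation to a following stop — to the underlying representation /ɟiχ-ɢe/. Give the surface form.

/χ/ is a voiceless uvular fricative. The following trigger /ɢ/ is a stop, so /χ/ must become a stop as well.
The voiceless uvular stop is [q], so /χ/ → [q].

[ɟiqɢe]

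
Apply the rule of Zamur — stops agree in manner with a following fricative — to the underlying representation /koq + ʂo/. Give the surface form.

[koχʂo]

The rule targets /q/ (voiceless uvular stop), which sits before the trigger /ʂ/ (fricative).
The voiceless uvular fricative is [χ], so /q/ → [χ].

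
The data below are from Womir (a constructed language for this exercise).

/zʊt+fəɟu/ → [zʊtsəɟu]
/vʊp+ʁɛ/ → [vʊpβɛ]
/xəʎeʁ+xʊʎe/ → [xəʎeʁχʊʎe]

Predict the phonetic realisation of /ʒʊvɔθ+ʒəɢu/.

[ʒʊvɔθðəɢu]

The data show progressive place assimilation: /f/ → [s] after /t/; /ʁ/ → [β] after /p/; /x/ → [χ] after /ʁ/. In each pair only place changes, matching the preceding consonant, while manner and voice stay constant.
/ʒ/ is a voiced postalveolar fricative. The preceding trigger /θ/ is dental, so /ʒ/ must become dental as well.
The voiced dental fricative is [ð], so /ʒ/ → [ð].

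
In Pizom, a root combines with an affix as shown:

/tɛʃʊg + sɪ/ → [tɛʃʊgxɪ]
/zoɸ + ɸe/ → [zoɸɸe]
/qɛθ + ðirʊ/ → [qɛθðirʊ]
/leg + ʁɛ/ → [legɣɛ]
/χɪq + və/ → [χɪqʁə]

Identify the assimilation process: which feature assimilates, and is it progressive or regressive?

progressive place assimilation

The segment that alternates is /s/, which surfaces as [x] when adjacent to /g/.
/s/ is alveolar while /g/ is velar; the output [x] is velar, matching the trigger — so the feature that spreads is place.
Manner and voice are unchanged, so the assimilation is partial, not total.
The same holds elsewhere in the data: /ʁ/ → [ɣ] after /g/ (uvular → velar, matching velar); /v/ → [ʁ] after /q/ (labiodental → uvular, matching uvular) — only place changes, and always toward the preceding segment.
No alternation appears in [zoɸɸe], [qɛθðirʊ]: there the adjacent consonants already agree in place (/ɸ/ and /ɸ/ are both bilabial; /ð/ and /θ/ are both dental), so these forms are consistent with the same rule.
Since the segment that changes follows the conditioning segment, the assimilation is progressive.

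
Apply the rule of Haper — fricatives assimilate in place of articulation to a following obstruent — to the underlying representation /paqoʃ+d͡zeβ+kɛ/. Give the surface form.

[paqosd͡zeɣkɛ]

The rule targets /ʃ/ (voiceless postalveolar fricative), which sits before the trigger /d͡z/ (alveolar).
The voiceless alveolar fricative is [s], so /ʃ/ → [s].
At the second juncture, /β/ likewise becomes [ɣ] adjacent to /k/.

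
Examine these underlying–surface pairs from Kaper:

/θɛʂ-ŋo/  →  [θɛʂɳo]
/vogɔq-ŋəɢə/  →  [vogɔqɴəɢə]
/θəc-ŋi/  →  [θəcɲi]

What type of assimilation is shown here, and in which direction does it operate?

The segment that alternates is /ŋ/, which surfaces as [ɳ] when adjacent to /ʂ/.
The change velar → retroflex matches the place of the preceding /ʂ/, identifying this as place assimilation.
Manner and voice are unchanged, so the assimilation is partial, not total.
The other alternating forms pattern the same way: /ŋ/ → [ɴ] after /q/ (velar → uvular, matching uvular); /ŋ/ → [ɲ] after /c/ (velar → palatal, matching palatal) — only place changes, and always toward the preceding segment.
Since the segment that changes follows the conditioning segment, the assimilation is progressive.

progressive place assimilation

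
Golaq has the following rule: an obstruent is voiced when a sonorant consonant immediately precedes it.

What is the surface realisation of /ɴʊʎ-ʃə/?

/ʃ/ is a voiceless postalveolar fricative. The preceding trigger /ʎ/ is voiced, so /ʃ/ must become voiced as well.
A voiced postalveolar fricative is [ʒ], so the surface segment is [ʒ].

[ɴʊʎʒə]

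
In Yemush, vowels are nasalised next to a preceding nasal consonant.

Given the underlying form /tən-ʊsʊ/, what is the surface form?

[tənʊ̃sʊ]

/ʊ/ sits next to the nasal /n/ and is therefore nasalised to [ʊ̃].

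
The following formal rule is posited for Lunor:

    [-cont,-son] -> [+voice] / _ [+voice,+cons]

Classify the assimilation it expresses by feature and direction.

regressive voicing assimilation

The structural change is [+voice], and the conditioning segment [+voice,+cons] (a voiced consonant) is itself voiced, so the target comes to share the voicing of its neighbour — voicing assimilation.
Since the environment is written after the underscore, the trigger follows the target; the direction is regressive.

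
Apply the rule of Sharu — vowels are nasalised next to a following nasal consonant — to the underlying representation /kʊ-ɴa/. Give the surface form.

The vowel /ʊ/ is adjacent to the following nasal /ɴ/, so it acquires [+nasal] and surfaces as [ʊ̃].

[kʊ̃ɴa]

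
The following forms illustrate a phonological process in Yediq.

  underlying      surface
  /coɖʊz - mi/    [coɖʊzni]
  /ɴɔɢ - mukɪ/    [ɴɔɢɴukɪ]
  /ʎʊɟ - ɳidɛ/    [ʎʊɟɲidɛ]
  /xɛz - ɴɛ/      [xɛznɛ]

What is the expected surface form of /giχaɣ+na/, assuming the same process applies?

[giχaɣŋa]

The data show progressive place assimilation: /m/ → [n] after /z/; /m/ → [ɴ] after /ɢ/; /ɳ/ → [ɲ] after /ɟ/; /ɴ/ → [n] after /z/. In each pair only place changes, matching the preceding consonant, while manner and voice stay constant.
The rule targets /n/ (voiced alveolar nasal), which sits after the trigger /ɣ/ (velar).
Changing only its place to velar gives [ŋ] — the voiced velar nasal.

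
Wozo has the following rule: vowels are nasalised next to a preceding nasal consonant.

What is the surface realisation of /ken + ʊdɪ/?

/ʊ/ sits next to the nasal /n/ and is therefore nasalised to [ʊ̃].

[kenʊ̃dɪ]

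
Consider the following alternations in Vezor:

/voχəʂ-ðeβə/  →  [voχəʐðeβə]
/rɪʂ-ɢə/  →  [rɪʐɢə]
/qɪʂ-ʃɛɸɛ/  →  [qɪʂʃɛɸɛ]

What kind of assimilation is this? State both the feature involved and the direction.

Underlying /ʂ/ is realised as [ʐ] next to /ð/; /ð/ itself does not change.
The change voiceless → voiced matches the voicing of the following /ð/, identifying this as voicing assimilation.
Place and manner are unchanged, so the assimilation is partial, not total.
The same holds elsewhere in the data: /ʂ/ → [ʐ] before /ɢ/ (voiceless → voiced, matching voiced) — only voicing changes, and always toward the following segment.
No alternation appears in [qɪʂʃɛɸɛ]: there the adjacent consonants already agree in voicing (/ʂ/ and /ʃ/ are both voiceless), so this form is consistent with the same rule.
Since the segment that changes precedes the conditioning segment, the assimilation is regressive.

regressive voicing assimilation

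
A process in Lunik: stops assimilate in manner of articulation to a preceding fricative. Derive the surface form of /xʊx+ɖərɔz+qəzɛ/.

/ɖ/ is a voiced retroflex stop. The preceding trigger /x/ is a fricative, so /ɖ/ must become a fricative as well.
A voiced retroflex fricative is [ʐ], so the surface segment is [ʐ].
At the second juncture, /q/ likewise becomes [χ] adjacent to /z/.

[xʊxʐərɔzχəzɛ]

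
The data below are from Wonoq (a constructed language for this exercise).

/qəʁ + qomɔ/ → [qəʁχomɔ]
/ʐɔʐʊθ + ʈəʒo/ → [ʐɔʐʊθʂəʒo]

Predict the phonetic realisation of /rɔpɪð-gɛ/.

[rɔpɪðɣɛ]

The data show progressive manner assimilation: /q/ → [χ] after /ʁ/; /ʈ/ → [ʂ] after /θ/. In each pair only manner changes, matching the preceding consonant, while place and voice stay constant.
The rule targets /g/ (voiced velar stop), which sits after the trigger /ð/ (fricative).
A voiced velar fricative is [ɣ], so the surface segment is [ɣ].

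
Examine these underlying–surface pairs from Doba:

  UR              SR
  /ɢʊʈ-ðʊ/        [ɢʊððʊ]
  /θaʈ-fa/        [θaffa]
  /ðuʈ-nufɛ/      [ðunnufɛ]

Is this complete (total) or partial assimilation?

total assimilation

Comparing underlying and surface forms, /ʈ/ → [ð] is the alternation; the neighbouring /ð/ is constant.
The output [ð] is identical to the trigger /ð/ — every feature (place, manner, voicing) has been copied — so this is total assimilation.
The other forms behave the same way: /ʈ/ → [f] before /f/; /ʈ/ → [n] before /n/ — in each case the output is a copy of the following consonant.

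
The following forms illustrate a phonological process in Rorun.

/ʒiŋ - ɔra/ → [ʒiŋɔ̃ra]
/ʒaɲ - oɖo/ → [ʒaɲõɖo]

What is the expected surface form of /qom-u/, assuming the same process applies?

The data show progressive nasality assimilation (vowel nasalisation): /ɔ/ → [ɔ̃] after /ŋ/; /o/ → [õ] after /ɲ/ — a vowel is nasalised by an immediately preceding nasal consonant.
/u/ sits next to the nasal /m/ and is therefore nasalised to [ũ].

[qomũ]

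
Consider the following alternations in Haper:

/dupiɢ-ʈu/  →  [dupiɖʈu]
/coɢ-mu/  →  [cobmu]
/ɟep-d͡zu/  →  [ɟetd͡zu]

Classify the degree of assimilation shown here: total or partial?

partial assimilation

Underlying /ɢ/ is realised as [ɖ] next to /ʈ/; /ʈ/ itself does not change.
The change uvular → retroflex matches the place of the following /ʈ/, identifying this as place assimilation.
Manner and voice are unchanged, so the assimilation is partial, not total.
The same holds elsewhere in the data: /ɢ/ → [b] before /m/ (uvular → bilabial, matching bilabial); /p/ → [t] before /d͡z/ (bilabial → alveolar, matching alveolar) — only place changes, and always toward the following segment.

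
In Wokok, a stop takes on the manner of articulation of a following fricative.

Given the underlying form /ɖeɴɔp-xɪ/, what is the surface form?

[ɖeɴɔɸxɪ]

The rule targets /p/ (voiceless bilabial stop), which sits before the trigger /x/ (fricative).
Changing only its manner to fricative gives [ɸ] — the voiceless bilabial fricative.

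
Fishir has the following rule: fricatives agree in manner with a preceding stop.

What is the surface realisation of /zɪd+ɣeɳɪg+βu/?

[zɪdgeɳɪgbu]

/ɣ/ is a voiced velar fricative. The preceding trigger /d/ is a stop, so /ɣ/ must become a stop as well.
The voiced velar stop is [g], so /ɣ/ → [g].
At the second juncture, /β/ likewise becomes [b] adjacent to /g/.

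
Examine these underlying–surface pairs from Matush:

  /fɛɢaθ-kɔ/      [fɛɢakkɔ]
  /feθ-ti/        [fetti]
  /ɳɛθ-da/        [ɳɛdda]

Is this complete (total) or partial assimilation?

total assimilation

Comparing underlying and surface forms, /θ/ → [k] is the alternation; the neighbouring /k/ is constant.
The output [k] is identical to the trigger /k/ — every feature (place, manner, voicing) has been copied — so this is total assimilation.
The other forms behave the same way: /θ/ → [t] before /t/; /θ/ → [d] before /d/ — in each case the output is a copy of the following consonant.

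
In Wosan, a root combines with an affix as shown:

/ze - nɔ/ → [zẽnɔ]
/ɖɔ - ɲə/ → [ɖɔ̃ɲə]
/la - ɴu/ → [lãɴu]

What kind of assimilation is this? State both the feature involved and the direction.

The vowel /e/ surfaces as nasalised [ẽ] next to the following nasal /n/ — it has acquired the [+nasal] feature of its neighbour.
The other forms show the same pattern: /ɔ/ → [ɔ̃] before /ɲ/; /a/ → [ã] before /ɴ/ — each time a vowel is nasalised next to a following nasal.
Because the conditioning nasal is to the right of the vowel that changes, the process is regressive (anticipatory).

regressive nasality assimilation (vowel nasalisation)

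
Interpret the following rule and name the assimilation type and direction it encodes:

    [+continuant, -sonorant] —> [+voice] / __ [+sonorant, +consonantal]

regressive voicing assimilation

The structural change is [+voice], and the conditioning segment [+sonorant, +consonantal] (a sonorant consonant) is itself voiced, so the target comes to share the voicing of its neighbour — voicing assimilation.
Since the environment is written after the underscore, the trigger follows the target; the direction is regressive.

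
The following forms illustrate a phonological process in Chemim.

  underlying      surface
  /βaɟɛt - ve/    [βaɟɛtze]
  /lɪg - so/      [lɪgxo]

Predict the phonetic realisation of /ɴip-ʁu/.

The data show progressive place assimilation: /v/ → [z] after /t/; /s/ → [x] after /g/. In each pair only place changes, matching the preceding consonant, while manner and voice stay constant.
The rule targets /ʁ/ (voiced uvular fricative), which sits after the trigger /p/ (bilabial).
The voiced bilabial fricative is [β], so /ʁ/ → [β].

[ɴipβu]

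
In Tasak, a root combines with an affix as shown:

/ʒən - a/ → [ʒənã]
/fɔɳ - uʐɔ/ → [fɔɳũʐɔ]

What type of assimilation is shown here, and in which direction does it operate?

progressive nasality assimilation (vowel nasalisation)

The vowel /a/ surfaces as nasalised [ã] next to the preceding nasal /n/ — it has acquired the [+nasal] feature of its neighbour.
Likewise in the remaining data: /u/ → [ũ] after /ɳ/ — each time a vowel is nasalised next to a preceding nasal.
Because the conditioning nasal is to the left of the vowel that changes, the process is progressive (perseverative).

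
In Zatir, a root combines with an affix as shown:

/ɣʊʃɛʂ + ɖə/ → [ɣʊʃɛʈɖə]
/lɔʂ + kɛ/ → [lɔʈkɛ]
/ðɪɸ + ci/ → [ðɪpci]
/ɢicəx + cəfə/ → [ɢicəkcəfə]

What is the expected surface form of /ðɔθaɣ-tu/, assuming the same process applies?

The data show regressive manner assimilation: /ʂ/ → [ʈ] before /ɖ/; /ʂ/ → [ʈ] before /k/; /ɸ/ → [p] before /c/; /x/ → [k] before /c/. In each pair only manner changes, matching the following consonant, while place and voice stay constant.
The rule targets /ɣ/ (voiced velar fricative), which sits before the trigger /t/ (stop).
A voiced velar stop is [g], so the surface segment is [g].

[ðɔθagtu]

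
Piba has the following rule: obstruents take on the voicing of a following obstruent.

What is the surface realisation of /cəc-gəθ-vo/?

The rule targets /c/ (voiceless palatal stop), which sits before the trigger /g/ (voiced).
Changing only its voicing to voiced gives [ɟ] — the voiced palatal stop.
At the second juncture, /θ/ likewise becomes [ð] adjacent to /v/.

[cəɟgəðvo]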